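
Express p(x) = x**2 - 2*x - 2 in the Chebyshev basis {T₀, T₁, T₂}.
(-3/2)T₀ + (-2)T₁ + (1/2)T₂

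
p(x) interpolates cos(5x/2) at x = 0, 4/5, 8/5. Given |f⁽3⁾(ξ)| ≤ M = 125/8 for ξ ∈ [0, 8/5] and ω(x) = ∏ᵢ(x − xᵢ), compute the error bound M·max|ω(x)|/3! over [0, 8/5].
8*sqrt(3)/27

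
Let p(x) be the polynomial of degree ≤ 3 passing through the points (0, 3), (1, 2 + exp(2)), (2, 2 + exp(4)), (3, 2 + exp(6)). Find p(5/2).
-5*exp(2)/16 + 33/16 + 15*exp(4)/16 + 5*exp(6)/16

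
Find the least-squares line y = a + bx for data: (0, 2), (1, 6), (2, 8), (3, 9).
a = 14/5, b = 23/10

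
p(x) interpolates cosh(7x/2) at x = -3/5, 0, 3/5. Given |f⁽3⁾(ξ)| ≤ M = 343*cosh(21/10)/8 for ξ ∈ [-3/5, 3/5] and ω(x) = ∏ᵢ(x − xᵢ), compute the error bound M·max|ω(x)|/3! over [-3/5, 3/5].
343*sqrt(3)*cosh(21/10)/1000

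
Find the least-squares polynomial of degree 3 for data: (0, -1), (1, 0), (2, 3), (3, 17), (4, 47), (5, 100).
-19/21 + (11/9)x + (-37/21)x² + (10/9)x³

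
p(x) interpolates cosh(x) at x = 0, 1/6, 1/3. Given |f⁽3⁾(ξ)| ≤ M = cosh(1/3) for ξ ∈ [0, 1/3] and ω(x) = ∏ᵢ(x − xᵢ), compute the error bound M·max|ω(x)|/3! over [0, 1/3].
sqrt(3)*cosh(1/3)/5832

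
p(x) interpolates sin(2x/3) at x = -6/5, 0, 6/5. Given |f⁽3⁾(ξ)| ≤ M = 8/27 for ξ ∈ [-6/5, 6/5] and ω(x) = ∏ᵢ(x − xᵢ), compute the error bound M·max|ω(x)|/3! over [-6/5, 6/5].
64*sqrt(3)/3375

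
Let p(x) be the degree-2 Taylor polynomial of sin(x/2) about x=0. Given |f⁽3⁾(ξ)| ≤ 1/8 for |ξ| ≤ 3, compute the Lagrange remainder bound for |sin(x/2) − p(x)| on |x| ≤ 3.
9/16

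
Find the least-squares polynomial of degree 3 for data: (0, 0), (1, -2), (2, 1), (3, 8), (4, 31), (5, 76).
-41/126 + (839/756)x + (-25/9)x² + (121/108)x³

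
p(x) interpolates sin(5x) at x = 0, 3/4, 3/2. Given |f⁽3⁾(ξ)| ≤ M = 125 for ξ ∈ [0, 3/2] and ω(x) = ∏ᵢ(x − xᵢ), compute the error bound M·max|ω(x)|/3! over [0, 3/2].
125*sqrt(3)/64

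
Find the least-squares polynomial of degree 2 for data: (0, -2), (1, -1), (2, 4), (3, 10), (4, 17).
-82/35 + (83/70)x + (13/14)x²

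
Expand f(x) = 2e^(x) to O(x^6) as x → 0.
2 + 2*x + x**2 + x**3/3 + x**4/12 + x**5/60 + O(x**6)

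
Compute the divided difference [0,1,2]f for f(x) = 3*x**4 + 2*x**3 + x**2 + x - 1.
28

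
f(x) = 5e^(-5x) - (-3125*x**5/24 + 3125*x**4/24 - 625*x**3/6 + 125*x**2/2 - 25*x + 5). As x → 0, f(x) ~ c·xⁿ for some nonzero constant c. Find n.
6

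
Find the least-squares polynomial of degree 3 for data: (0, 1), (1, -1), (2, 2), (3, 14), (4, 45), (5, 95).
68/63 + (-76/27)x + (-19/63)x² + (25/27)x³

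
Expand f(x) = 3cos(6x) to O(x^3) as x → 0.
3 - 54*x**2 + O(x**3)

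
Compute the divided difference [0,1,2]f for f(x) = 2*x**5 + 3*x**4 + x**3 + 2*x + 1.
54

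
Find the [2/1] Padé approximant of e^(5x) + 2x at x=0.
(5*x**2/6 + 16*x/3 + 1)/(1 - 5*x/3)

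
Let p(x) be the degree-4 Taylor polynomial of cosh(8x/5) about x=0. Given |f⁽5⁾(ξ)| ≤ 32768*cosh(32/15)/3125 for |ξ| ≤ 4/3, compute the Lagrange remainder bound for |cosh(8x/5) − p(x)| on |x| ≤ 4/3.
4194304*cosh(32/15)/11390625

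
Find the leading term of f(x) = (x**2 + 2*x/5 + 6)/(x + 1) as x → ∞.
x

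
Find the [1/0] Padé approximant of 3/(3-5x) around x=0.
5*x/3 + 1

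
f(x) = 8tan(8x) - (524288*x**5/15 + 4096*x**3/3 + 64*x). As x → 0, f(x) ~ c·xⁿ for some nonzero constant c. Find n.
7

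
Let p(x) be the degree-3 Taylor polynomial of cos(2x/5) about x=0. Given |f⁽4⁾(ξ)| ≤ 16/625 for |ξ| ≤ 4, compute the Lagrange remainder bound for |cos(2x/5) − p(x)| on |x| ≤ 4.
512/1875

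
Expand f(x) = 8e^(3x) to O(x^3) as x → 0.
8 + 24*x + 36*x**2 + O(x**3)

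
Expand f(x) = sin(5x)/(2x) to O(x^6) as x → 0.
5/2 - 125*x**2/12 + 625*x**4/48 + O(x**6)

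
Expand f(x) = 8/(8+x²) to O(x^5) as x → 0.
1 - x**2/8 + x**4/64 + O(x**5)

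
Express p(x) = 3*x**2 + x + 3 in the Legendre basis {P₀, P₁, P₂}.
(4)P₀ + P₁ + (2)P₂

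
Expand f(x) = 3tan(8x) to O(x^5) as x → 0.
24*x + 512*x**3 + O(x**5)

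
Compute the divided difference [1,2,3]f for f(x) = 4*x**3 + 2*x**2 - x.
26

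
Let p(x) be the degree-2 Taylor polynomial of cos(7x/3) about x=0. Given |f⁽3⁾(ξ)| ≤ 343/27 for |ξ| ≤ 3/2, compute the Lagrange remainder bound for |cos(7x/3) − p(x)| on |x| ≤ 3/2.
343/48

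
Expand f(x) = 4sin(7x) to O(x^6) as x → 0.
28*x - 686*x**3/3 + 16807*x**5/30 + O(x**6)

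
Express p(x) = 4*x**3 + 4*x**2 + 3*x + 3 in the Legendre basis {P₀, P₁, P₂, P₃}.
(13/3)P₀ + (27/5)P₁ + (8/3)P₂ + (8/5)P₃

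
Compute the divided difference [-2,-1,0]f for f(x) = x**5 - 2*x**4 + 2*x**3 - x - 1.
-35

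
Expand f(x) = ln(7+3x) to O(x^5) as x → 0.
log(7) + 3*x/7 - 9*x**2/98 + 9*x**3/343 - 81*x**4/9604 + O(x**5)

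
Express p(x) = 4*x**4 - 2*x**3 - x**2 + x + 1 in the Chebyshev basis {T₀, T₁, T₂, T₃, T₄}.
(2)T₀ + (-1/2)T₁ + (3/2)T₂ + (-1/2)T₃ + (1/2)T₄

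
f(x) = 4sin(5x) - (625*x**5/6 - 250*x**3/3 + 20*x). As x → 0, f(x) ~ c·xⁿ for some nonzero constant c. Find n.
7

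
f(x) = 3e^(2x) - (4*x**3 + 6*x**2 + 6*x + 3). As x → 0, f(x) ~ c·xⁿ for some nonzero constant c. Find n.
4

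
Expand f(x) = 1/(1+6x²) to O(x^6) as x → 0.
1 - 6*x**2 + 36*x**4 + O(x**6)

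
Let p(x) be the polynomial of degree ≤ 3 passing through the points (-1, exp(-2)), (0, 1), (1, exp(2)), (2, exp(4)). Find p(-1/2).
(5 + (-5*exp(2) + 15 + exp(4))*exp(2))*exp(-2)/16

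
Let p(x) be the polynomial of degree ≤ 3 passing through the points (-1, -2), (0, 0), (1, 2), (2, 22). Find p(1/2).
-1/8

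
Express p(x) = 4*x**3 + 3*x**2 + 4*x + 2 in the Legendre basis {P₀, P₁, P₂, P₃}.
(3)P₀ + (32/5)P₁ + (2)P₂ + (8/5)P₃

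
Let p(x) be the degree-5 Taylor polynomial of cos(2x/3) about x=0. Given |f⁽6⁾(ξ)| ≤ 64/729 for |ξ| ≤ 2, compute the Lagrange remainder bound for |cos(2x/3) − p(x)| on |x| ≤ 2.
256/32805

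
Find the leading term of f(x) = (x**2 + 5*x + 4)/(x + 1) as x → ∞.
x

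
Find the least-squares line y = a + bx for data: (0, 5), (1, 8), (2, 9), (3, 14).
a = 24/5, b = 14/5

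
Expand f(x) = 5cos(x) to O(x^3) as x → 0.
5 - 5*x**2/2 + O(x**3)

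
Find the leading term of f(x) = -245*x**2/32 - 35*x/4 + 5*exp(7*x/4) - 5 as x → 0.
1715*x**3/384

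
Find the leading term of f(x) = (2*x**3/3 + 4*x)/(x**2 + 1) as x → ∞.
2*x/3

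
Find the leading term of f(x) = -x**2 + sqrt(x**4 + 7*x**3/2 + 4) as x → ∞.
7*x/4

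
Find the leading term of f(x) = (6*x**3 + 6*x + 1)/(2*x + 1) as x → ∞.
3*x**2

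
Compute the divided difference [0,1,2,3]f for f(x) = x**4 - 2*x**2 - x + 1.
6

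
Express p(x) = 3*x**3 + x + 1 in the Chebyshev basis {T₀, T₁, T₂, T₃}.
T₀ + (13/4)T₁ + (3/4)T₃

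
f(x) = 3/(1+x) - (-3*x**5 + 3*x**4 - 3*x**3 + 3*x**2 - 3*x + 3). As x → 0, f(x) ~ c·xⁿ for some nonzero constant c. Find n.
6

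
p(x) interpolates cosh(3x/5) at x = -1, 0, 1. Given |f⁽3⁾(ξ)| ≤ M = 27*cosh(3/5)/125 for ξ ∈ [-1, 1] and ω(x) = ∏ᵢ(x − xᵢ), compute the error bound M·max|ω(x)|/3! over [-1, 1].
sqrt(3)*cosh(3/5)/125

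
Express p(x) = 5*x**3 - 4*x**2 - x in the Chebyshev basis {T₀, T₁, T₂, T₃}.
(-2)T₀ + (11/4)T₁ + (-2)T₂ + (5/4)T₃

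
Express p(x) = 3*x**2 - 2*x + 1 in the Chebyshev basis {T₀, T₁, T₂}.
(5/2)T₀ + (-2)T₁ + (3/2)T₂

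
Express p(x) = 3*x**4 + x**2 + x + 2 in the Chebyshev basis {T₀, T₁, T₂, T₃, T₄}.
(29/8)T₀ + T₁ + (2)T₂ + (3/8)T₄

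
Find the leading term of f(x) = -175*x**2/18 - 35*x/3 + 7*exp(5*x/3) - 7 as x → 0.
875*x**3/162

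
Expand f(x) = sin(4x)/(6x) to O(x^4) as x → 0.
2/3 - 16*x**2/9 + O(x**4)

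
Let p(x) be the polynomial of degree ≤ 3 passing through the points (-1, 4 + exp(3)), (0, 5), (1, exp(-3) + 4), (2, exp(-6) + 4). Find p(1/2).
(-1 + 9*exp(3) + (73 - exp(3))*exp(6))*exp(-6)/16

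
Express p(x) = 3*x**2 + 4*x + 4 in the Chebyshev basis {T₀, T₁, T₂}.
(11/2)T₀ + (4)T₁ + (3/2)T₂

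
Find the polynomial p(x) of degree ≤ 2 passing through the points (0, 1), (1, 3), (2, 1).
-2*x**2 + 4*x + 1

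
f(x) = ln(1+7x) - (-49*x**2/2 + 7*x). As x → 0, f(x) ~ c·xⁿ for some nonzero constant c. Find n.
3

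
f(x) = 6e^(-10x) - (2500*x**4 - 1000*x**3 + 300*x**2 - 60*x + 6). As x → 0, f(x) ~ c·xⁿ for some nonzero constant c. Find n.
5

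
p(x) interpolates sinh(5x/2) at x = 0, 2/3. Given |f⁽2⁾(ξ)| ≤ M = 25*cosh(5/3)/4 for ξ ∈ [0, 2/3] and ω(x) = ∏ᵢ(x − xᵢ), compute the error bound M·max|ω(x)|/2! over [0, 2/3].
25*cosh(5/3)/72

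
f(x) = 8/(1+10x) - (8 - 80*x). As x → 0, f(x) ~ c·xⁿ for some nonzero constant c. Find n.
2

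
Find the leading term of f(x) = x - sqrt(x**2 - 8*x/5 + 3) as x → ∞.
4/5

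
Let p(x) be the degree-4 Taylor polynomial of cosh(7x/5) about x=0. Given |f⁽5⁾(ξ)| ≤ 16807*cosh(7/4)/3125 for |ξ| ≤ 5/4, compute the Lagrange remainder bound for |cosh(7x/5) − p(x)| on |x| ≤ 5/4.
16807*cosh(7/4)/122880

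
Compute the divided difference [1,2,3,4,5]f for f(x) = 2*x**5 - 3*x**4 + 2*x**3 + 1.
27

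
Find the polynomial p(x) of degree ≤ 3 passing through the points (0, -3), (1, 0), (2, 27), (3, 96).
3*x**3 + 3*x**2 - 3*x - 3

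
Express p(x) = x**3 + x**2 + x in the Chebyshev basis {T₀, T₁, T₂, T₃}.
(1/2)T₀ + (7/4)T₁ + (1/2)T₂ + (1/4)T₃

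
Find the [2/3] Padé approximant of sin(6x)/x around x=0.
(6 - 126*x**2/5)/(9*x**2/5 + 1)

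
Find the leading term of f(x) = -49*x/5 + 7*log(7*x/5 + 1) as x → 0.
-343*x**2/50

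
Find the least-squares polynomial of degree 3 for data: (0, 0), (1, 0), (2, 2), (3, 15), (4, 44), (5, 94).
10/63 + (-83/189)x + (-157/126)x² + (55/54)x³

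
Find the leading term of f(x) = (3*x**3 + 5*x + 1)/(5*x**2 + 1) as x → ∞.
3*x/5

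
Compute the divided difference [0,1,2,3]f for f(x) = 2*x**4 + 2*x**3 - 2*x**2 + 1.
14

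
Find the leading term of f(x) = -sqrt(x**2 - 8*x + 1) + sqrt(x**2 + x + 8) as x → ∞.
9/2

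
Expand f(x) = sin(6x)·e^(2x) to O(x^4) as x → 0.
6*x + 12*x**2 - 24*x**3 + O(x**4)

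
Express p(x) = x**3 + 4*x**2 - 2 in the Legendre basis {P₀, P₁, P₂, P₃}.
(-2/3)P₀ + (3/5)P₁ + (8/3)P₂ + (2/5)P₃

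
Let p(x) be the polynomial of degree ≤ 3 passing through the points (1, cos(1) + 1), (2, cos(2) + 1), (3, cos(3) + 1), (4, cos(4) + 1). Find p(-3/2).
385*cos(3)/16 + 1 - 105*cos(4)/16 + 231*cos(1)/16 - 495*cos(2)/16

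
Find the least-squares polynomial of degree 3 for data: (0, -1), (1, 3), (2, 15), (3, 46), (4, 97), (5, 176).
-52/63 + (-22/189)x + (587/252)x² + (103/108)x³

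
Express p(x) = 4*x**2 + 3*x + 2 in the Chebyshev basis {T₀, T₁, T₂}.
(4)T₀ + (3)T₁ + (2)T₂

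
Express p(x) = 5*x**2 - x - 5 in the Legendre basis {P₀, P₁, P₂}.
(-10/3)P₀ - P₁ + (10/3)P₂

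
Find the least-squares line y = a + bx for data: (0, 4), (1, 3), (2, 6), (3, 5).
a = 18/5, b = 3/5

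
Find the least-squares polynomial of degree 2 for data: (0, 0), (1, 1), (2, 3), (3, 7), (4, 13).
4/35 + (-8/35)x + (6/7)x²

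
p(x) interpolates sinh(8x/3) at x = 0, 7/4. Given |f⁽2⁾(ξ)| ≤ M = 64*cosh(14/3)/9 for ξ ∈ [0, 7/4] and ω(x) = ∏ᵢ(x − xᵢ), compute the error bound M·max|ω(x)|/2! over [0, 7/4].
49*cosh(14/3)/18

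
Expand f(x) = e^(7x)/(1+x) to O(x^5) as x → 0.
1 + 6*x + 37*x**2/2 + 116*x**3/3 + 491*x**4/8 + O(x**5)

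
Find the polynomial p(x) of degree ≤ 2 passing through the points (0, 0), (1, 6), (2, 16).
2*x**2 + 4*x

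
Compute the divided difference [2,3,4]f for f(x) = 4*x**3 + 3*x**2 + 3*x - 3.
39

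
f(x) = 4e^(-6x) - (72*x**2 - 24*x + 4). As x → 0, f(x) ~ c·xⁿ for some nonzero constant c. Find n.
3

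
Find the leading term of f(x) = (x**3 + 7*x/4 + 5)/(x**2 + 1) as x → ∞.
x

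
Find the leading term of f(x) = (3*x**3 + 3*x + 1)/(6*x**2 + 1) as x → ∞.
x/2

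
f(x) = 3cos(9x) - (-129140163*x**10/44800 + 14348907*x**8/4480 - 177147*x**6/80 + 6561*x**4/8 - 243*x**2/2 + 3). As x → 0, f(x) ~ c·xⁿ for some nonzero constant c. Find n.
12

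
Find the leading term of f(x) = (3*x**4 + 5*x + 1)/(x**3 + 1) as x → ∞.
3*x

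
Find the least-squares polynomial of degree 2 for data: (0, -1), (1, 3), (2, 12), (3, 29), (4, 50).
-1 + (4/5)x + (3)x²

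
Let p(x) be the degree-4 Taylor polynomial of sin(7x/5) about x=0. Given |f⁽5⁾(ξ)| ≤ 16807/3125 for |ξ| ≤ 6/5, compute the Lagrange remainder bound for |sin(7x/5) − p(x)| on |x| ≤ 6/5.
5445468/48828125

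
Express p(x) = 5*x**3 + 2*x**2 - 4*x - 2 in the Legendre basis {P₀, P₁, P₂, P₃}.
(-4/3)P₀ - P₁ + (4/3)P₂ + (2)P₃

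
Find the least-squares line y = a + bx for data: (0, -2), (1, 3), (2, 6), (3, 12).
a = -2, b = 9/2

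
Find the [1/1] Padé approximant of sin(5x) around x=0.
5*x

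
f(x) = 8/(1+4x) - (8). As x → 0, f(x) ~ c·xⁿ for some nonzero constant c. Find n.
1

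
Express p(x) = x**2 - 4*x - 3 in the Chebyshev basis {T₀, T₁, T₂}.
(-5/2)T₀ + (-4)T₁ + (1/2)T₂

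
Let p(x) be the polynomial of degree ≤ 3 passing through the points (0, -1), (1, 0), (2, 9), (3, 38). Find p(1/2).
-3/4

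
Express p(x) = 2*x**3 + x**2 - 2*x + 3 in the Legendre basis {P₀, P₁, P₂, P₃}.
(10/3)P₀ + (-4/5)P₁ + (2/3)P₂ + (4/5)P₃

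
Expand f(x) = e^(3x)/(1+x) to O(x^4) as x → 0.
1 + 2*x + 5*x**2/2 + 2*x**3 + O(x**4)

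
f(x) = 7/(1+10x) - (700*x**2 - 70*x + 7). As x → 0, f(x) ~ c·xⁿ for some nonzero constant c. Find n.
3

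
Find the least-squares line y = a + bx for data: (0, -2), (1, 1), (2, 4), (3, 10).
a = -13/5, b = 39/10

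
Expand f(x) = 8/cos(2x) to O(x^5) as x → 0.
8 + 16*x**2 + 80*x**4/3 + O(x**5)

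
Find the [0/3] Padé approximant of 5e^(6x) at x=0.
5/(-36*x**3 + 18*x**2 - 6*x + 1)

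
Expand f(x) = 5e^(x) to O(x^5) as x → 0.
5 + 5*x + 5*x**2/2 + 5*x**3/6 + 5*x**4/24 + O(x**5)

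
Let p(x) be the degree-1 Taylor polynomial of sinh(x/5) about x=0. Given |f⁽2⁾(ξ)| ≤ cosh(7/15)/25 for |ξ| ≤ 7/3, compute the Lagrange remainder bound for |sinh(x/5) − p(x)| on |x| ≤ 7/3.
49*cosh(7/15)/450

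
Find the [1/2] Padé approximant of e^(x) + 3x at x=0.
(361*x/93 + 1)/(-5*x**2/186 - 11*x/93 + 1)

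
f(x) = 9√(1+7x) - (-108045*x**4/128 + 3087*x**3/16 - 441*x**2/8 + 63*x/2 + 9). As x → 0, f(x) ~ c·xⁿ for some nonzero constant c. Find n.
5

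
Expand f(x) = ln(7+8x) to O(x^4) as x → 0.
log(7) + 8*x/7 - 32*x**2/49 + 512*x**3/1029 + O(x**4)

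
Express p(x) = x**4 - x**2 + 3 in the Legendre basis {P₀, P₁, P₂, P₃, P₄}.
(43/15)P₀ + (-2/21)P₂ + (8/35)P₄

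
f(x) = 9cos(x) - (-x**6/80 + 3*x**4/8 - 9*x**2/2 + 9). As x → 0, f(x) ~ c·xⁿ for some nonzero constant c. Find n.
8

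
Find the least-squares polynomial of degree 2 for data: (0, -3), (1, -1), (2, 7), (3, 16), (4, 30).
-113/35 + (81/70)x + (25/14)x²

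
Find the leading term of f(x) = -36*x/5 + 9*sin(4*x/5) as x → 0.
-96*x**3/125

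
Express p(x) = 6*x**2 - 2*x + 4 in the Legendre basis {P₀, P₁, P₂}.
(6)P₀ + (-2)P₁ + (4)P₂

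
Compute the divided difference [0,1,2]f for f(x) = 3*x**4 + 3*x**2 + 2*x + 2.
24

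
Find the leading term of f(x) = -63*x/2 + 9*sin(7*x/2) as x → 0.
-1029*x**3/16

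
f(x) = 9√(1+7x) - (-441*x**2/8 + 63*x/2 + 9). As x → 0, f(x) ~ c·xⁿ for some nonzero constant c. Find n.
3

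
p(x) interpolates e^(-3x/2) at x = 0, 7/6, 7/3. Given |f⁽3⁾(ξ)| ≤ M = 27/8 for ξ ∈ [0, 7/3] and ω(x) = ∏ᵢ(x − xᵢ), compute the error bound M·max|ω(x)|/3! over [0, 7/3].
343*sqrt(3)/1728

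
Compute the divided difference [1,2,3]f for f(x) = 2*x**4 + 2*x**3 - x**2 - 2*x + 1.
61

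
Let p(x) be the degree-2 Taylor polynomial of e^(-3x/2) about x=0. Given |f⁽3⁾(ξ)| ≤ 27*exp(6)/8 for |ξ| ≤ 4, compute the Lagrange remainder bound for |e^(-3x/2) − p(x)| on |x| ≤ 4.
36*exp(6)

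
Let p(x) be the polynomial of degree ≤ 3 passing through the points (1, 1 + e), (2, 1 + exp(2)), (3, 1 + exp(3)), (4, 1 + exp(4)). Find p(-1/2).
-35*exp(4)/16 - 189*exp(2)/16 + 1 + 105*e/16 + 135*exp(3)/16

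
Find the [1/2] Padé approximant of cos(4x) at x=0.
1/(8*x**2 + 1)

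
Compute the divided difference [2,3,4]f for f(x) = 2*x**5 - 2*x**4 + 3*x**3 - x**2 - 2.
486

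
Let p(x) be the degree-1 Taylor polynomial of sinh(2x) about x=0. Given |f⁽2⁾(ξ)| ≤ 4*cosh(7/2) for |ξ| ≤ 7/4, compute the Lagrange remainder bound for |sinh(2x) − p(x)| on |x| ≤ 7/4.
49*cosh(7/2)/8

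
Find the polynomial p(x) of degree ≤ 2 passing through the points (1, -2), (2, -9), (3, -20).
-2*x**2 - x + 1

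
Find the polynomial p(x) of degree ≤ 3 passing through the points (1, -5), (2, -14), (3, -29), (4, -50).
-3*x**2 - 2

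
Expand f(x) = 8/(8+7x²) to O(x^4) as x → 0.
1 - 7*x**2/8 + O(x**4)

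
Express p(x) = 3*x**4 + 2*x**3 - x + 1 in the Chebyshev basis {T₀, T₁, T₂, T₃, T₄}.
(17/8)T₀ + (1/2)T₁ + (3/2)T₂ + (1/2)T₃ + (3/8)T₄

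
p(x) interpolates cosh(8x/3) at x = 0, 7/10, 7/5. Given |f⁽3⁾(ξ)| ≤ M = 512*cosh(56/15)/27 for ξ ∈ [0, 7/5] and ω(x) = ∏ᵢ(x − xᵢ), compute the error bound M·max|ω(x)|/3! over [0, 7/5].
21952*sqrt(3)*cosh(56/15)/91125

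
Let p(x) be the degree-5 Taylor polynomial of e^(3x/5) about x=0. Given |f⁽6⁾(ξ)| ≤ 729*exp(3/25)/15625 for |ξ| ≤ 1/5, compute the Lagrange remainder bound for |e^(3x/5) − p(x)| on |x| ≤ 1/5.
81*exp(3/25)/19531250000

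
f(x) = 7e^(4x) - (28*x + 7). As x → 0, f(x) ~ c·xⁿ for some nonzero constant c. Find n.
2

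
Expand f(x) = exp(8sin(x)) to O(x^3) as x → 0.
1 + 8*x + 32*x**2 + O(x**3)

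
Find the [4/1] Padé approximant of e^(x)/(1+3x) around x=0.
(7429*x**4/167160 + 3463*x**3/20895 + 6969*x**2/13930 + 6964*x/6965 + 1)/(20894*x/6965 + 1)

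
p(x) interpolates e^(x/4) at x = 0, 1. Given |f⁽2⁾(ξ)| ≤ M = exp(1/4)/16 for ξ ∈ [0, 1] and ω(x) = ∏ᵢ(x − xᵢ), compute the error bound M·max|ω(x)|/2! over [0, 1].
exp(1/4)/128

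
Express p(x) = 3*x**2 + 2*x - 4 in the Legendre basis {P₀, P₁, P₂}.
(-3)P₀ + (2)P₁ + (2)P₂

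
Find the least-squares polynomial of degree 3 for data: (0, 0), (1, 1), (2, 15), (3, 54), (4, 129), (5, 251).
5/126 + (-1595/756)x + (67/63)x² + (203/108)x³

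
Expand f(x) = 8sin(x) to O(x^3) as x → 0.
8*x + O(x**3)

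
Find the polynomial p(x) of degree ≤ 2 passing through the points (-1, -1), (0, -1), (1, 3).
2*x**2 + 2*x - 1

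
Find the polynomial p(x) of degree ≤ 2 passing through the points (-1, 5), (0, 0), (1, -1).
2*x**2 - 3*x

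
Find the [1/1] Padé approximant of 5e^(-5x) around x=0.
(5 - 25*x/2)/(5*x/2 + 1)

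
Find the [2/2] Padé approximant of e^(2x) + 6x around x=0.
(-19*x**2/15 + 38*x/5 + 1)/(-x**2/15 - 2*x/5 + 1)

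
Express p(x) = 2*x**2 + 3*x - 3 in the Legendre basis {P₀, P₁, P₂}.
(-7/3)P₀ + (3)P₁ + (4/3)P₂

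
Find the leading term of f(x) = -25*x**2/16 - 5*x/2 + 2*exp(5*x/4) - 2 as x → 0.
125*x**3/192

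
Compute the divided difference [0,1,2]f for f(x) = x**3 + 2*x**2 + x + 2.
5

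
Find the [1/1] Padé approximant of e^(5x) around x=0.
(5*x/2 + 1)/(1 - 5*x/2)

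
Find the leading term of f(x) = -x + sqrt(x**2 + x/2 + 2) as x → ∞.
1/4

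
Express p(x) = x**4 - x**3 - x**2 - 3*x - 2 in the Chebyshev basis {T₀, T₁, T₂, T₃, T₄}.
(-17/8)T₀ + (-15/4)T₁ + (-1/4)T₃ + (1/8)T₄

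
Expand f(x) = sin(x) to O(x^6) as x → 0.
x - x**3/6 + x**5/120 + O(x**6)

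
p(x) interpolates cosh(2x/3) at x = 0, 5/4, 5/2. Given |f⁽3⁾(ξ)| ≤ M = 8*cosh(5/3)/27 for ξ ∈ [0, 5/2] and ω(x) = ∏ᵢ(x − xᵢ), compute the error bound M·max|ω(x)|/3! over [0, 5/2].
125*sqrt(3)*cosh(5/3)/5832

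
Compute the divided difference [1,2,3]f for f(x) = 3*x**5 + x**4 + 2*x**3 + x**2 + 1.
308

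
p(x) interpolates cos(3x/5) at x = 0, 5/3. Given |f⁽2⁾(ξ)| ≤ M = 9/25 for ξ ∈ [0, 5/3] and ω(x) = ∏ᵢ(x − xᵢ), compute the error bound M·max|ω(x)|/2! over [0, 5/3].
1/8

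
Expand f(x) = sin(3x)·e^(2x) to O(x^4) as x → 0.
3*x + 6*x**2 + 3*x**3/2 + O(x**4)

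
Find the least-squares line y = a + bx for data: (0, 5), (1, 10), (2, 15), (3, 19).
a = 26/5, b = 47/10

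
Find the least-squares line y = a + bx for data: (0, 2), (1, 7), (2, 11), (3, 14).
a = 5/2, b = 4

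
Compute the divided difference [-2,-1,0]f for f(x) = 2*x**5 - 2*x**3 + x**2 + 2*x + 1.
-23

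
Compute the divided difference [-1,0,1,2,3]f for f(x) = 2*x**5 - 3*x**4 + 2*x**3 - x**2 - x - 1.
7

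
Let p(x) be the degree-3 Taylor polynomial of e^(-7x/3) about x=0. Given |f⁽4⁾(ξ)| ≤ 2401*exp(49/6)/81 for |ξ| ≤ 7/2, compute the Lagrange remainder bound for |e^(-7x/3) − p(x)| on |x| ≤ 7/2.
5764801*exp(49/6)/31104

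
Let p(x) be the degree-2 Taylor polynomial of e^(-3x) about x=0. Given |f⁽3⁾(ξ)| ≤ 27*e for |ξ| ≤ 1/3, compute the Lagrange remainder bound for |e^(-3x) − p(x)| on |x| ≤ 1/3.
e/6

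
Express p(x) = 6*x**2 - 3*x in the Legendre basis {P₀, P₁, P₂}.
(2)P₀ + (-3)P₁ + (4)P₂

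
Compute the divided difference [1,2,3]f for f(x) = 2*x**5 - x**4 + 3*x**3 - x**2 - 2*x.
172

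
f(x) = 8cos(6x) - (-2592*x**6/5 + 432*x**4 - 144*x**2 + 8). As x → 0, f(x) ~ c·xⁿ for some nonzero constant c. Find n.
8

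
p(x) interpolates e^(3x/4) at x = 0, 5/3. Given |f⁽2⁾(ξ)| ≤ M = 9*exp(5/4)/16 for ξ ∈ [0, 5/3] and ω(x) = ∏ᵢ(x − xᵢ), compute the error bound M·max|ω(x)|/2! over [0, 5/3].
25*exp(5/4)/128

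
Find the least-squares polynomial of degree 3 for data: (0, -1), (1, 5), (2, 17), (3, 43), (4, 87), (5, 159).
-65/63 + (985/189)x + (-37/126)x² + (61/54)x³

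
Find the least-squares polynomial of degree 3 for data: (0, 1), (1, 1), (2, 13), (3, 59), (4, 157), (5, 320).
83/63 + (-149/54)x + (-367/252)x² + (319/108)x³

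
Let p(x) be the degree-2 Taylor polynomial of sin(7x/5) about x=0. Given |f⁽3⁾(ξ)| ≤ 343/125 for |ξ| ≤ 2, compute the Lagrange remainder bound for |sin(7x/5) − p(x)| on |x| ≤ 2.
1372/375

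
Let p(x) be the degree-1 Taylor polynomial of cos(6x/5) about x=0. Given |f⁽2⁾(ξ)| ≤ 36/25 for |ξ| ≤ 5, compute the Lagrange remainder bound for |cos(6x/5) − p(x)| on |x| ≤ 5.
18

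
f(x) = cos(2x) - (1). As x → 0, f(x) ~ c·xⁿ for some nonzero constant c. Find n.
2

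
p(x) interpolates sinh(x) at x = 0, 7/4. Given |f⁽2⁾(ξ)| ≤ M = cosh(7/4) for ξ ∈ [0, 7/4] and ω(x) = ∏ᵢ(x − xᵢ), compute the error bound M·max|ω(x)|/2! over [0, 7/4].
49*cosh(7/4)/128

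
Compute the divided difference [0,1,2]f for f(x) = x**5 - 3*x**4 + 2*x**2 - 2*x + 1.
-4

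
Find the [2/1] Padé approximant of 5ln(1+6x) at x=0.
30*x*(x + 1)/(4*x + 1)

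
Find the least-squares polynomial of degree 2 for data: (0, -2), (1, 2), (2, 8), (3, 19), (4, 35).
-58/35 + (57/70)x + (29/14)x²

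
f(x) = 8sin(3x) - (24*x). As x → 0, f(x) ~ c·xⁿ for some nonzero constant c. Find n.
3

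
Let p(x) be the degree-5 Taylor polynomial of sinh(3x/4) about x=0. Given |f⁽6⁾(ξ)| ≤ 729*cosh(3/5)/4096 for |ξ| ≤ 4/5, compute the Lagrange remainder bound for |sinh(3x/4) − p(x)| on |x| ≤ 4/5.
81*cosh(3/5)/1250000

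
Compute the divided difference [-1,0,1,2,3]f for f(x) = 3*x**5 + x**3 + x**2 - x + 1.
15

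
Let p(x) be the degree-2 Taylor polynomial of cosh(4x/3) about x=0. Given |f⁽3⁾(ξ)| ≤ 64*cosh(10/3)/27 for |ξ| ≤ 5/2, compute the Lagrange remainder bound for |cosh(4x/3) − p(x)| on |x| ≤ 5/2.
500*cosh(10/3)/81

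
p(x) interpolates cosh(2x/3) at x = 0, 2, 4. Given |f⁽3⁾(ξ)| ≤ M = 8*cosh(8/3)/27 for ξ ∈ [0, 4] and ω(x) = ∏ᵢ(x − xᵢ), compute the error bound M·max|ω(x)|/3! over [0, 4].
64*sqrt(3)*cosh(8/3)/729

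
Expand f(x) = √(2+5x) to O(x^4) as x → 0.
sqrt(2) + 5*sqrt(2)*x/4 - 25*sqrt(2)*x**2/32 + 125*sqrt(2)*x**3/128 + O(x**4)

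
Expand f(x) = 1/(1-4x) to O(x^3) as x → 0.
1 + 4*x + 16*x**2 + O(x**3)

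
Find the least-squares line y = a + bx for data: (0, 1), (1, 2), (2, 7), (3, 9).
a = 2/5, b = 29/10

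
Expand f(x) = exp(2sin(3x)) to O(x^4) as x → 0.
1 + 6*x + 18*x**2 + 27*x**3 + O(x**4)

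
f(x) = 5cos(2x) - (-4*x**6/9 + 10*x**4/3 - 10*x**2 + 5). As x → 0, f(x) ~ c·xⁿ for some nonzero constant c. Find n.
8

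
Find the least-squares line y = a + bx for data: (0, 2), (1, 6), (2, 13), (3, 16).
a = 19/10, b = 49/10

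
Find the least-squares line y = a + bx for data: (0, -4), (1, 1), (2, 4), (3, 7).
a = -17/5, b = 18/5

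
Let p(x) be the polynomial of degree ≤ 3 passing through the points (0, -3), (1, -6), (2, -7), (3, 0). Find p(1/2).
-35/8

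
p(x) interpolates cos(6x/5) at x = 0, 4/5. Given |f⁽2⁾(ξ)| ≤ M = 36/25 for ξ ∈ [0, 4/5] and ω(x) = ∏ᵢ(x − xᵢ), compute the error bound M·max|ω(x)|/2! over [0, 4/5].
72/625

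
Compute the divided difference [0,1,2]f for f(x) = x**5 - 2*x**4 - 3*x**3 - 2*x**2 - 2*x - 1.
-10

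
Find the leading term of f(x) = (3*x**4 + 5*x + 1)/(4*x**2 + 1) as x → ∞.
3*x**2/4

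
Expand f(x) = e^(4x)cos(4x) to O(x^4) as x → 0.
1 + 4*x - 64*x**3/3 + O(x**4)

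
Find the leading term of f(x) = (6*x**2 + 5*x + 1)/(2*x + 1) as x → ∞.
3*x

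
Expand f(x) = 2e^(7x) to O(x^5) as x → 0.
2 + 14*x + 49*x**2 + 343*x**3/3 + 2401*x**4/12 + O(x**5)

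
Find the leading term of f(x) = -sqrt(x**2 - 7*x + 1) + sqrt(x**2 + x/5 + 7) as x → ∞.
18/5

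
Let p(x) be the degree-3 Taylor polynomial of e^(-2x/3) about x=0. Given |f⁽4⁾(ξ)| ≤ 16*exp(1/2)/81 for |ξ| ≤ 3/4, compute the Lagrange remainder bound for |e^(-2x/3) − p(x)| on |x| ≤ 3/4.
exp(1/2)/384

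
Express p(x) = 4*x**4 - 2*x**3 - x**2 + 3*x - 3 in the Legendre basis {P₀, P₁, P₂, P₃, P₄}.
(-38/15)P₀ + (9/5)P₁ + (34/21)P₂ + (-4/5)P₃ + (32/35)P₄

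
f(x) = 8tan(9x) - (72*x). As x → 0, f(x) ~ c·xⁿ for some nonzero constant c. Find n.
3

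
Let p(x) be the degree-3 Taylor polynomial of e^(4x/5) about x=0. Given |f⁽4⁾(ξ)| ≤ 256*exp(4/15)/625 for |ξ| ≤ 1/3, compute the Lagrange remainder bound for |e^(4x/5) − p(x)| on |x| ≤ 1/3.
32*exp(4/15)/151875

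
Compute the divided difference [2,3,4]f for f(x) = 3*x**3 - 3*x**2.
24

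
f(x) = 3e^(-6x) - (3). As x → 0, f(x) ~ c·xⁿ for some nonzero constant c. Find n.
1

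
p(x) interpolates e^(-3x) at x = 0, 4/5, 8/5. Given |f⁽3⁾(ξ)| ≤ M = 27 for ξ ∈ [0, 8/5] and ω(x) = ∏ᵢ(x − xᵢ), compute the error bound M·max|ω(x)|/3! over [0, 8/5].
64*sqrt(3)/125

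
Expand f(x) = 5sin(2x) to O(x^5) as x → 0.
10*x - 20*x**3/3 + O(x**5)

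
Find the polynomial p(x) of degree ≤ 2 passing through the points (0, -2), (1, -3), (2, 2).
3*x**2 - 4*x - 2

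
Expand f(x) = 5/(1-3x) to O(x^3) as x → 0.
5 + 15*x + 45*x**2 + O(x**3)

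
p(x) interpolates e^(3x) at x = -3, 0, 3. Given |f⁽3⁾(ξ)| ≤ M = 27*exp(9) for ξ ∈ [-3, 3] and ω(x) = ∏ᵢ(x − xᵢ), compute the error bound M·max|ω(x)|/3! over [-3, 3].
27*sqrt(3)*exp(9)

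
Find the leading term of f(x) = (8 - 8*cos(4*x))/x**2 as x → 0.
64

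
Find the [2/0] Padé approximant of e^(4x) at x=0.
8*x**2 + 4*x + 1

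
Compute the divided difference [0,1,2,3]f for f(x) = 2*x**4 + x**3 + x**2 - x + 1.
13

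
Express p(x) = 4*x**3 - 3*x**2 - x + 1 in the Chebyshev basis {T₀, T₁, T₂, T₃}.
(-1/2)T₀ + (2)T₁ + (-3/2)T₂ + T₃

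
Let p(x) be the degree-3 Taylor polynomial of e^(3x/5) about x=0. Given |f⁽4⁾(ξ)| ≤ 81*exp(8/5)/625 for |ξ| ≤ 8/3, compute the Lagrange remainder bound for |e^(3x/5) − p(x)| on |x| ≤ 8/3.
512*exp(8/5)/1875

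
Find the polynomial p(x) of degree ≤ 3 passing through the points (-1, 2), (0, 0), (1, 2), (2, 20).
2*x**3 + 2*x**2 - 2*x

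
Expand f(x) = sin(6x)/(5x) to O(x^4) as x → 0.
6/5 - 36*x**2/5 + O(x**4)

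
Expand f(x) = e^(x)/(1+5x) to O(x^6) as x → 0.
1 - 4*x + 41*x**2/2 - 307*x**3/3 + 12281*x**4/24 - 38378*x**5/15 + O(x**6)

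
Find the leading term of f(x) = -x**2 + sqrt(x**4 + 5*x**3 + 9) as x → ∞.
5*x/2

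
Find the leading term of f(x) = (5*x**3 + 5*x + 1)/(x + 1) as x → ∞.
5*x**2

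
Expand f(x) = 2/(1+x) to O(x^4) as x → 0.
2 - 2*x + 2*x**2 - 2*x**3 + O(x**4)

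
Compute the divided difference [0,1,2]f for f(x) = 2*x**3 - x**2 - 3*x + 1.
5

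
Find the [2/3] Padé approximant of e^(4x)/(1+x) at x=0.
(4*x**2/5 + 6*x/5 + 1)/(-4*x**3/15 + 6*x**2/5 - 9*x/5 + 1)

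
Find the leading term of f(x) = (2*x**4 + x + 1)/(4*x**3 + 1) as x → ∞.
x/2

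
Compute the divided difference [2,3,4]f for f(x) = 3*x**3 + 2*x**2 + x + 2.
29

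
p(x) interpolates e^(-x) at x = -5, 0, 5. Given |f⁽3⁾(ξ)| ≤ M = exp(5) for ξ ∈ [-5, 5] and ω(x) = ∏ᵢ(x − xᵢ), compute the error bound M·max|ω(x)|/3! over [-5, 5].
125*sqrt(3)*exp(5)/27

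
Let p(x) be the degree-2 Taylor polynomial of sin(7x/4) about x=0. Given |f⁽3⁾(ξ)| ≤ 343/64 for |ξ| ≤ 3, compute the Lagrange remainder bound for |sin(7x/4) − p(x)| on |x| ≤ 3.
3087/128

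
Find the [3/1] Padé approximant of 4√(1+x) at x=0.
(-x**3/16 + 3*x**2/4 + 9*x/2 + 4)/(5*x/8 + 1)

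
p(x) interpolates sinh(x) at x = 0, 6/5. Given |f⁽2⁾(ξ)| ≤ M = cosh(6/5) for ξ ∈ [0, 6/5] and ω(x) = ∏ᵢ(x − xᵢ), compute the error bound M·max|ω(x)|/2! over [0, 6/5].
9*cosh(6/5)/50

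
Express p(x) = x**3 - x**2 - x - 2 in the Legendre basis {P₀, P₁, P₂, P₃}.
(-7/3)P₀ + (-2/5)P₁ + (-2/3)P₂ + (2/5)P₃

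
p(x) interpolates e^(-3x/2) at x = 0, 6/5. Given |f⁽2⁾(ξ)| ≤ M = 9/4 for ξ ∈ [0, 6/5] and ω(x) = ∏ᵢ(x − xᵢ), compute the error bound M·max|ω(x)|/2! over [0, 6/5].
81/200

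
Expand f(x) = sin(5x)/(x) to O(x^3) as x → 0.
5 - 125*x**2/6 + O(x**3)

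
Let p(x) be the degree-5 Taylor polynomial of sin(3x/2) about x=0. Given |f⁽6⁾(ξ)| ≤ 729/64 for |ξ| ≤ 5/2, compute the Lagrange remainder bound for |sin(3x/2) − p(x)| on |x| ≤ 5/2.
253125/65536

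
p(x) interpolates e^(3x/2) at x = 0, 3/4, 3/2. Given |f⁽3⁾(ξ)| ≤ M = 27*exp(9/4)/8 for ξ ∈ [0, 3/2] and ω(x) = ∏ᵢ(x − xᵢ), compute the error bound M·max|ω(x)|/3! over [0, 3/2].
27*sqrt(3)*exp(9/4)/512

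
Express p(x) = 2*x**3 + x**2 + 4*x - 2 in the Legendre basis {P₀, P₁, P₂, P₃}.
(-5/3)P₀ + (26/5)P₁ + (2/3)P₂ + (4/5)P₃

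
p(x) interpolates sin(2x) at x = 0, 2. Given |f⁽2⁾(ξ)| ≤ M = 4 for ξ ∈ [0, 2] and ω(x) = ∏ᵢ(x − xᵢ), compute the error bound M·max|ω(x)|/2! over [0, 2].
2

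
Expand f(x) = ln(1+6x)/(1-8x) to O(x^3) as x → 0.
6*x + 30*x**2 + O(x**3)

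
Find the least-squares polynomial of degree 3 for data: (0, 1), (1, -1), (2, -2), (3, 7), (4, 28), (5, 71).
43/42 + (-283/252)x + (-89/42)x² + (37/36)x³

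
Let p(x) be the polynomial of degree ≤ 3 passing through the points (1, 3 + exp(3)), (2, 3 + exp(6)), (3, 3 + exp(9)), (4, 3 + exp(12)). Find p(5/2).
-exp(12)/16 - exp(3)/16 + 3 + 9*exp(6)/16 + 9*exp(9)/16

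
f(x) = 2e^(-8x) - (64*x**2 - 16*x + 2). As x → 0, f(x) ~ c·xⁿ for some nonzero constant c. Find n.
3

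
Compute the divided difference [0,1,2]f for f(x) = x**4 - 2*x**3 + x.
1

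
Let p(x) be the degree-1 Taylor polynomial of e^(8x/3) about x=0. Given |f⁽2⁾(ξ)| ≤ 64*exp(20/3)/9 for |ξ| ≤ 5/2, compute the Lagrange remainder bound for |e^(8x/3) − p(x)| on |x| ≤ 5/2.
200*exp(20/3)/9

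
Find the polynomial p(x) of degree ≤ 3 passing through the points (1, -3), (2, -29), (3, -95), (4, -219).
-3*x**3 - 2*x**2 + x + 1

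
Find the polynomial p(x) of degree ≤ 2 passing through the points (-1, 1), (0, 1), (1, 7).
3*x**2 + 3*x + 1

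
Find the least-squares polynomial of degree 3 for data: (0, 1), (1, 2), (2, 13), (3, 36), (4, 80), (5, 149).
37/42 + (-181/252)x + (113/84)x² + (17/18)x³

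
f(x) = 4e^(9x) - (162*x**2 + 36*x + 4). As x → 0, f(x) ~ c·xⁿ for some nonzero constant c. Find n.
3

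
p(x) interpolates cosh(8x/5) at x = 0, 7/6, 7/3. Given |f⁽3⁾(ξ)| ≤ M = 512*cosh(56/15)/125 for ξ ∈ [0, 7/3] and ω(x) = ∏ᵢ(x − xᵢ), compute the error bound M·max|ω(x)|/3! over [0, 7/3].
21952*sqrt(3)*cosh(56/15)/91125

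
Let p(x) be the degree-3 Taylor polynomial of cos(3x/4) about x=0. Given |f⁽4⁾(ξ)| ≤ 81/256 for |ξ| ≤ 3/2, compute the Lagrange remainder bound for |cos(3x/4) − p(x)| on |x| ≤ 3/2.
2187/32768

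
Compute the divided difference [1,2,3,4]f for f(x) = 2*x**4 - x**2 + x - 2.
20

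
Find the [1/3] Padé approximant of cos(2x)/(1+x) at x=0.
(1 - 5*x/3)/(-4*x**3/3 + x**2/3 - 2*x/3 + 1)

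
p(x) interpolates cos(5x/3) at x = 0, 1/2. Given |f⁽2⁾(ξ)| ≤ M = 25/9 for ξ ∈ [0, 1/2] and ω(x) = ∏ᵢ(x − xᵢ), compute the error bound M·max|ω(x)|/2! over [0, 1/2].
25/288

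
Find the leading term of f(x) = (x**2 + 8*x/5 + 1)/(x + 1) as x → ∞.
x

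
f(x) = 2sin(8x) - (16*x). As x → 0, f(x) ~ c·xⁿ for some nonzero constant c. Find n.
3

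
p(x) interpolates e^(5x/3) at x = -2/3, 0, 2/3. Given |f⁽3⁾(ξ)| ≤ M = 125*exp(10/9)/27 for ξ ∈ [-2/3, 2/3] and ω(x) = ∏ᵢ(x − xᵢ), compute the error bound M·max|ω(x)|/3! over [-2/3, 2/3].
1000*sqrt(3)*exp(10/9)/19683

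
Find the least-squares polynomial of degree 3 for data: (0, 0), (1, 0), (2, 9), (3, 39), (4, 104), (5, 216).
-1/63 + (11/189)x + (-19/9)x² + (58/27)x³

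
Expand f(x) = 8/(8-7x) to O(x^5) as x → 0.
1 + 7*x/8 + 49*x**2/64 + 343*x**3/512 + 2401*x**4/4096 + O(x**5)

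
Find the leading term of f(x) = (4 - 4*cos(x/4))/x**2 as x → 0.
1/8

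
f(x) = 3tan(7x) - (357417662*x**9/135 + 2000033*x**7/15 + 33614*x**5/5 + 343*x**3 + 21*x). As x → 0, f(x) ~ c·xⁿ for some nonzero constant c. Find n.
11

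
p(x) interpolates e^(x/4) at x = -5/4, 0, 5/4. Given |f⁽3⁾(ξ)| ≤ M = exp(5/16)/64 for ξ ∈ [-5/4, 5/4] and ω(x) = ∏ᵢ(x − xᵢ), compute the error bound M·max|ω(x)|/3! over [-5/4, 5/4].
125*sqrt(3)*exp(5/16)/110592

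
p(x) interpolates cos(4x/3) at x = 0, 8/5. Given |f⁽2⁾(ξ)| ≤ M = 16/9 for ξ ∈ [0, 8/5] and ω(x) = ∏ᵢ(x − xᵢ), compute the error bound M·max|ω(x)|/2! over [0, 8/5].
128/225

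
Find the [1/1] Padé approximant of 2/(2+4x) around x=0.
1/(2*x + 1)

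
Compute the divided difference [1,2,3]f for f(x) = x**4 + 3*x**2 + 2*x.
28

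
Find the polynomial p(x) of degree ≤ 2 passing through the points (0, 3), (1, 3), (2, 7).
2*x**2 - 2*x + 3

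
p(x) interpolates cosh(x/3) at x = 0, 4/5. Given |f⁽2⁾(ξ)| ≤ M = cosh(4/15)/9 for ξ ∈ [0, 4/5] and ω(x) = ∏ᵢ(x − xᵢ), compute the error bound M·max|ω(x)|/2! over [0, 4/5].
2*cosh(4/15)/225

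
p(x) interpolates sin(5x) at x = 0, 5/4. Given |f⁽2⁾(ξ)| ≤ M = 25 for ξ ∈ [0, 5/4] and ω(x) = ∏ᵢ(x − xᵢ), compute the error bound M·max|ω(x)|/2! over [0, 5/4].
625/128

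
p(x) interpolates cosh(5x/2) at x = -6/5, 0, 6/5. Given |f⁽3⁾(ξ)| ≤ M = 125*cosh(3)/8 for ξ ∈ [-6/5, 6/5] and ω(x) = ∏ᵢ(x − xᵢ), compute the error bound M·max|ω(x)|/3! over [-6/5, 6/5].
sqrt(3)*cosh(3)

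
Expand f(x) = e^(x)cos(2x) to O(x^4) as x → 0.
1 + x - 3*x**2/2 - 11*x**3/6 + O(x**4)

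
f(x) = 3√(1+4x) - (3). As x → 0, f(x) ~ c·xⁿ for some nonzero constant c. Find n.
1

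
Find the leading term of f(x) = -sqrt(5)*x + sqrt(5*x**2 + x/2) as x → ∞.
sqrt(5)/20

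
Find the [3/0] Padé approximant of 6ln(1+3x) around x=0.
9*x*(6*x**2 - 3*x + 2)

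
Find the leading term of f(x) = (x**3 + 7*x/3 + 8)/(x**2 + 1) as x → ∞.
x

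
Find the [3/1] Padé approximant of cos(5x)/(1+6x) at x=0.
(625*x**3/144 - 7675*x**2/564 + 625*x/3384 + 1)/(20929*x/3384 + 1)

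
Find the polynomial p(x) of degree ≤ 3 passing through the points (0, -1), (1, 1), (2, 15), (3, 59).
3*x**3 - 3*x**2 + 2*x - 1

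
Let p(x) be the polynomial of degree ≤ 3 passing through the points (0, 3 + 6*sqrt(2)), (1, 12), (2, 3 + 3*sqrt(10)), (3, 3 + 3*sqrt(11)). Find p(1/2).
-15*sqrt(10)/16 + 3*sqrt(11)/16 + 15*sqrt(2)/8 + 183/16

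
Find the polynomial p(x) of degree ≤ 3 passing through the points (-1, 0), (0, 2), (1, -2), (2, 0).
2*x**3 - 3*x**2 - 3*x + 2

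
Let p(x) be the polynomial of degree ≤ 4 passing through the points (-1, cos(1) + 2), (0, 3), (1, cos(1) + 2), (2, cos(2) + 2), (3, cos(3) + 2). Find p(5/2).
35*cos(2)/32 - 75*cos(1)/128 + 35*cos(3)/128 + 71/32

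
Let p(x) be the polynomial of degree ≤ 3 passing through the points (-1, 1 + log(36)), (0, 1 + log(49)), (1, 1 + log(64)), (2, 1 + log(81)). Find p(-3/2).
1 + log(110592*2**(1/4)*3**(1/8)*7**(5/8)/16807)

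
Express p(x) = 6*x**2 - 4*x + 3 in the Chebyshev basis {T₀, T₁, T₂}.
(6)T₀ + (-4)T₁ + (3)T₂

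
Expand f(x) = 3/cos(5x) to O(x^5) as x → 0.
3 + 75*x**2/2 + 3125*x**4/8 + O(x**5)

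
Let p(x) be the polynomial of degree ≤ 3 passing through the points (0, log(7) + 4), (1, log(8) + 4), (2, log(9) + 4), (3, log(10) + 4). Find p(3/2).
log(6*2**(5/8)*3**(1/8)*35**(15/16)/35) + 4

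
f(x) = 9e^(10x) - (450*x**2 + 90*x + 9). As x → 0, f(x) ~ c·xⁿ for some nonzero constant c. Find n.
3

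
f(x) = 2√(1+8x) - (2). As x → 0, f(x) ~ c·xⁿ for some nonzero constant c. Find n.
1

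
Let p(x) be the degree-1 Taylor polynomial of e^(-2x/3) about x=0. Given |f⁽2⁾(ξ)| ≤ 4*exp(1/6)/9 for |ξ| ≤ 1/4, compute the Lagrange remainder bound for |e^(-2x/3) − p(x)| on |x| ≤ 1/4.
exp(1/6)/72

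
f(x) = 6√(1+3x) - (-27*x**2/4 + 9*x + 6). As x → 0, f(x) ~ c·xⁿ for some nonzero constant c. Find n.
3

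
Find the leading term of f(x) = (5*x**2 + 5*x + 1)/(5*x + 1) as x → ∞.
x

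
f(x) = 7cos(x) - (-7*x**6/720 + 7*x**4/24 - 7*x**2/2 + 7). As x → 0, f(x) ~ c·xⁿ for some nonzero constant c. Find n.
8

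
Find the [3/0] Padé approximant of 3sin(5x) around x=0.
-125*x**3/2 + 15*x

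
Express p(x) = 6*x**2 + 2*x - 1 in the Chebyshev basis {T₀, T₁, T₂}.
(2)T₀ + (2)T₁ + (3)T₂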